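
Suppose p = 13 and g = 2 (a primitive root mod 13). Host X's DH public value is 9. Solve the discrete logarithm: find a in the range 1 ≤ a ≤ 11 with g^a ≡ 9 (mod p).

8

Try successive powers of 2 modulo 13:
2^1 ≡ 2
2^2 ≡ 4
2^3 ≡ 8
2^4 ≡ 3
2^5 ≡ 6
2^6 ≡ 12
2^7 ≡ 11
2^8 ≡ 9
Found: a = 8.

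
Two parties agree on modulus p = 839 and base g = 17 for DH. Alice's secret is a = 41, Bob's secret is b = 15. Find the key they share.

Alice sends A = g^a mod p = 17^41 mod 839.
17^1 ≡ 17 (mod 839)
17^2 = (17^1)^2 ≡ 17^2 = 289 ≡ 289 (mod 839)
17^4 = (17^2)^2 ≡ 289^2 = 83521 ≡ 460 (mod 839)
17^8 = (17^4)^2 ≡ 460^2 = 211600 ≡ 172 (mod 839)
17^16 = (17^8)^2 ≡ 172^2 = 29584 ≡ 219 (mod 839)
17^32 = (17^16)^2 ≡ 219^2 = 47961 ≡ 138 (mod 839)
17^41 = 17^32 · 17^8 · 17^1 ≡ 138 · 172 · 17 ≡ 792 (mod 839).
So A = 792. Bob then computes K = A^b mod p = 792^15 mod 839.
792^1 ≡ 792 (mod 839)
792^2 = (792^1)^2 ≡ 792^2 = 627264 ≡ 531 (mod 839)
792^4 = (792^2)^2 ≡ 531^2 = 281961 ≡ 57 (mod 839)
792^8 = (792^4)^2 ≡ 57^2 = 3249 ≡ 732 (mod 839)
792^15 = 792^8 · 792^4 · 792^2 · 792^1 ≡ 732 · 57 · 531 · 792 ≡ 524 (mod 839).

524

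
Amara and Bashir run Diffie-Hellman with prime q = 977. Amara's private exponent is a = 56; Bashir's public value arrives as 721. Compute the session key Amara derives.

Shared key K = 721^56 mod 977.
721^1 ≡ 721 (mod 977)
721^2 = (721^1)^2 ≡ 721^2 = 519841 ≡ 77 (mod 977)
721^4 = (721^2)^2 ≡ 77^2 = 5929 ≡ 67 (mod 977)
721^8 = (721^4)^2 ≡ 67^2 = 4489 ≡ 581 (mod 977)
721^16 = (721^8)^2 ≡ 581^2 = 337561 ≡ 496 (mod 977)
721^32 = (721^16)^2 ≡ 496^2 = 246016 ≡ 789 (mod 977)
721^56 = 721^32 · 721^16 · 721^8 ≡ 789 · 496 · 581 ≡ 493 (mod 977).

493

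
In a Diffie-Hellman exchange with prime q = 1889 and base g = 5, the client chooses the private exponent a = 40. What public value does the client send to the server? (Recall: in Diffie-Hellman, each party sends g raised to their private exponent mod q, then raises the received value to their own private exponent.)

100

Public value = 5^40 mod 1889.
5^1 ≡ 5 (mod 1889)
5^2 = (5^1)^2 ≡ 5^2 = 25 ≡ 25 (mod 1889)
5^4 = (5^2)^2 ≡ 25^2 = 625 ≡ 625 (mod 1889)
5^8 = (5^4)^2 ≡ 625^2 = 390625 ≡ 1491 (mod 1889)
5^16 = (5^8)^2 ≡ 1491^2 = 2223081 ≡ 1617 (mod 1889)
5^32 = (5^16)^2 ≡ 1617^2 = 2614689 ≡ 313 (mod 1889)
5^40 = 5^32 · 5^8 ≡ 313 · 1491 ≡ 100 (mod 1889).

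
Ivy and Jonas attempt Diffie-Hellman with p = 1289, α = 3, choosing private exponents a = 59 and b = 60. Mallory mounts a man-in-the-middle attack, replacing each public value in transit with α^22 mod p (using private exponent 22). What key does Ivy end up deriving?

Ivy receives Mallory's public value M = 3^22 mod 1289 instead of the honest one.
3^1 ≡ 3 (mod 1289)
3^2 = (3^1)^2 ≡ 3^2 = 9 ≡ 9 (mod 1289)
3^4 = (3^2)^2 ≡ 9^2 = 81 ≡ 81 (mod 1289)
3^8 = (3^4)^2 ≡ 81^2 = 6561 ≡ 116 (mod 1289)
3^16 = (3^8)^2 ≡ 116^2 = 13456 ≡ 566 (mod 1289)
3^22 = 3^16 · 3^4 · 3^2 ≡ 566 · 81 · 9 ≡ 134 (mod 1289).
So M = 134. Ivy computes K = M^59 mod 1289.
134^1 ≡ 134 (mod 1289)
134^2 = (134^1)^2 ≡ 134^2 = 17956 ≡ 1199 (mod 1289)
134^4 = (134^2)^2 ≡ 1199^2 = 1437601 ≡ 366 (mod 1289)
134^8 = (134^4)^2 ≡ 366^2 = 133956 ≡ 1189 (mod 1289)
134^16 = (134^8)^2 ≡ 1189^2 = 1413721 ≡ 977 (mod 1289)
134^32 = (134^16)^2 ≡ 977^2 = 954529 ≡ 669 (mod 1289)
134^59 = 134^32 · 134^16 · 134^8 · 134^2 · 134^1 ≡ 669 · 977 · 1189 · 1199 · 134 ≡ 1044 (mod 1289).

1044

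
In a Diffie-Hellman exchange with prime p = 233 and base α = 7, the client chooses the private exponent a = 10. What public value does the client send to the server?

Public value = 7^{10} \pmod{233}.
7^1 ≡ 7 (mod 233)
7^2 = (7^1)^2 ≡ 7^2 = 49 ≡ 49 (mod 233)
7^4 = (7^2)^2 ≡ 49^2 = 2401 ≡ 71 (mod 233)
7^8 = (7^4)^2 ≡ 71^2 = 5041 ≡ 148 (mod 233)
7^10 = 7^8 · 7^2 ≡ 148 · 49 ≡ 29 (mod 233).

29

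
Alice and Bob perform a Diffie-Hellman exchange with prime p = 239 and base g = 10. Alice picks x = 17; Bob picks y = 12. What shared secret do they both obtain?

Bob sends B = g^y mod p = 10^12 mod 239.
10^1 ≡ 10 (mod 239)
10^2 = (10^1)^2 ≡ 10^2 = 100 ≡ 100 (mod 239)
10^4 = (10^2)^2 ≡ 100^2 = 10000 ≡ 201 (mod 239)
10^8 = (10^4)^2 ≡ 201^2 = 40401 ≡ 10 (mod 239)
10^12 = 10^8 · 10^4 ≡ 10 · 201 ≡ 98 (mod 239).
So B = 98. Alice then computes K = B^x mod p = 98^17 mod 239.
98^1 ≡ 98 (mod 239)
98^2 = (98^1)^2 ≡ 98^2 = 9604 ≡ 44 (mod 239)
98^4 = (98^2)^2 ≡ 44^2 = 1936 ≡ 24 (mod 239)
98^8 = (98^4)^2 ≡ 24^2 = 576 ≡ 98 (mod 239)
98^16 = (98^8)^2 ≡ 98^2 = 9604 ≡ 44 (mod 239)
98^17 = 98^16 · 98^1 ≡ 44 · 98 ≡ 10 (mod 239).

10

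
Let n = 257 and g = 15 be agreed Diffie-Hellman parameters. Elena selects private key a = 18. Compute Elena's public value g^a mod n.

Public value = 15^18 mod 257.
15^1 ≡ 15 (mod 257)
15^2 = (15^1)^2 ≡ 15^2 = 225 ≡ 225 (mod 257)
15^4 = (15^2)^2 ≡ 225^2 = 50625 ≡ 253 (mod 257)
15^8 = (15^4)^2 ≡ 253^2 = 64009 ≡ 16 (mod 257)
15^16 = (15^8)^2 ≡ 16^2 = 256 ≡ 256 (mod 257)
15^18 = 15^16 · 15^2 ≡ 256 · 225 ≡ 32 (mod 257).

32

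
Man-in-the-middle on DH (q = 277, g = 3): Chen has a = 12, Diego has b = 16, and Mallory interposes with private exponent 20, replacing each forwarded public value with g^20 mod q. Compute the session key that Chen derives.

201

Chen receives Mallory's public value M = 3^20 mod 277 instead of the honest one.
3^1 ≡ 3 (mod 277)
3^2 = (3^1)^2 ≡ 3^2 = 9 ≡ 9 (mod 277)
3^4 = (3^2)^2 ≡ 9^2 = 81 ≡ 81 (mod 277)
3^8 = (3^4)^2 ≡ 81^2 = 6561 ≡ 190 (mod 277)
3^16 = (3^8)^2 ≡ 190^2 = 36100 ≡ 90 (mod 277)
3^20 = 3^16 · 3^4 ≡ 90 · 81 ≡ 88 (mod 277).
So M = 88. Chen computes K = M^12 mod 277.
88^1 ≡ 88 (mod 277)
88^2 = (88^1)^2 ≡ 88^2 = 7744 ≡ 265 (mod 277)
88^4 = (88^2)^2 ≡ 265^2 = 70225 ≡ 144 (mod 277)
88^8 = (88^4)^2 ≡ 144^2 = 20736 ≡ 238 (mod 277)
88^12 = 88^8 · 88^4 ≡ 238 · 144 ≡ 201 (mod 277).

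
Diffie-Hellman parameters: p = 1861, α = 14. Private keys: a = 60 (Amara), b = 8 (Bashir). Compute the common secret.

Bashir sends B = α^b mod p = 14^8 mod 1861.
14^1 ≡ 14 (mod 1861)
14^2 = (14^1)^2 ≡ 14^2 = 196 ≡ 196 (mod 1861)
14^4 = (14^2)^2 ≡ 196^2 = 38416 ≡ 1196 (mod 1861)
14^8 = (14^4)^2 ≡ 1196^2 = 1430416 ≡ 1168 (mod 1861)
So B = 1168. Amara then computes K = B^a mod p = 1168^60 mod 1861.
1168^1 ≡ 1168 (mod 1861)
1168^2 = (1168^1)^2 ≡ 1168^2 = 1364224 ≡ 111 (mod 1861)
1168^4 = (1168^2)^2 ≡ 111^2 = 12321 ≡ 1155 (mod 1861)
1168^8 = (1168^4)^2 ≡ 1155^2 = 1334025 ≡ 1549 (mod 1861)
1168^16 = (1168^8)^2 ≡ 1549^2 = 2399401 ≡ 572 (mod 1861)
1168^32 = (1168^16)^2 ≡ 572^2 = 327184 ≡ 1509 (mod 1861)
1168^60 = 1168^32 · 1168^16 · 1168^8 · 1168^4 ≡ 1509 · 572 · 1549 · 1155 ≡ 125 (mod 1861).

125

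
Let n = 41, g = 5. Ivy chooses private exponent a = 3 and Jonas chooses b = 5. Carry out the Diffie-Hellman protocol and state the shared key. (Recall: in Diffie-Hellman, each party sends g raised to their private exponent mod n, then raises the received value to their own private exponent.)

32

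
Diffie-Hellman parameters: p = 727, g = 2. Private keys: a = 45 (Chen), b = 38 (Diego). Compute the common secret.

Diego sends B = g^b mod p = 2^38 mod 727.
2^1 ≡ 2 (mod 727)
2^2 = (2^1)^2 ≡ 2^2 = 4 ≡ 4 (mod 727)
2^4 = (2^2)^2 ≡ 4^2 = 16 ≡ 16 (mod 727)
2^8 = (2^4)^2 ≡ 16^2 = 256 ≡ 256 (mod 727)
2^16 = (2^8)^2 ≡ 256^2 = 65536 ≡ 106 (mod 727)
2^32 = (2^16)^2 ≡ 106^2 = 11236 ≡ 331 (mod 727)
2^38 = 2^32 · 2^4 · 2^2 ≡ 331 · 16 · 4 ≡ 101 (mod 727).
So B = 101. Chen then computes K = B^a mod p = 101^45 mod 727.
101^1 ≡ 101 (mod 727)
101^2 = (101^1)^2 ≡ 101^2 = 10201 ≡ 23 (mod 727)
101^4 = (101^2)^2 ≡ 23^2 = 529 ≡ 529 (mod 727)
101^8 = (101^4)^2 ≡ 529^2 = 279841 ≡ 673 (mod 727)
101^16 = (101^8)^2 ≡ 673^2 = 452929 ≡ 8 (mod 727)
101^32 = (101^16)^2 ≡ 8^2 = 64 ≡ 64 (mod 727)
101^45 = 101^32 · 101^8 · 101^4 · 101^1 ≡ 64 · 673 · 529 · 101 ≡ 106 (mod 727).

106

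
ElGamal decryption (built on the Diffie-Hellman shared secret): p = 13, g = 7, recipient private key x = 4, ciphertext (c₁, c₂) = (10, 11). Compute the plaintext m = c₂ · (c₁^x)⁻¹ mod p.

8

Shared mask s = c₁^x mod p = 10^4 mod 13.
10^1 ≡ 10 (mod 13)
10^2 = (10^1)^2 ≡ 10^2 = 100 ≡ 9 (mod 13)
10^4 = (10^2)^2 ≡ 9^2 = 81 ≡ 3 (mod 13)
So s = 3; s⁻¹ ≡ 9 (mod 13).
m = c₂ · s⁻¹ mod 13 = 11 · 9 mod 13 = 8.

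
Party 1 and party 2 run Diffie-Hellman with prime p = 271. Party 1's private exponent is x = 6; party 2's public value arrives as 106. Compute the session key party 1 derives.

Shared key K = 106^6 mod 271.
106^1 ≡ 106 (mod 271)
106^2 = (106^1)^2 ≡ 106^2 = 11236 ≡ 125 (mod 271)
106^4 = (106^2)^2 ≡ 125^2 = 15625 ≡ 178 (mod 271)
106^6 = 106^4 · 106^2 ≡ 178 · 125 ≡ 28 (mod 271).

28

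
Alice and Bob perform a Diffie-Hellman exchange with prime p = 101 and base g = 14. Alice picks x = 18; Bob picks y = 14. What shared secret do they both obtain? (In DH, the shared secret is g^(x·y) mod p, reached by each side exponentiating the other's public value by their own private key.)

95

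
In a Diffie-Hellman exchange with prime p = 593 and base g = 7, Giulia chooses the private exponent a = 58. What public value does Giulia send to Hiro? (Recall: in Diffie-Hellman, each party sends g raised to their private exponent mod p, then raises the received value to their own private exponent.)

18

Public value = 7^58 mod 593.
7^1 ≡ 7 (mod 593)
7^2 = (7^1)^2 ≡ 7^2 = 49 ≡ 49 (mod 593)
7^4 = (7^2)^2 ≡ 49^2 = 2401 ≡ 29 (mod 593)
7^8 = (7^4)^2 ≡ 29^2 = 841 ≡ 248 (mod 593)
7^16 = (7^8)^2 ≡ 248^2 = 61504 ≡ 425 (mod 593)
7^32 = (7^16)^2 ≡ 425^2 = 180625 ≡ 353 (mod 593)
7^58 = 7^32 · 7^16 · 7^8 · 7^2 ≡ 353 · 425 · 248 · 49 ≡ 18 (mod 593).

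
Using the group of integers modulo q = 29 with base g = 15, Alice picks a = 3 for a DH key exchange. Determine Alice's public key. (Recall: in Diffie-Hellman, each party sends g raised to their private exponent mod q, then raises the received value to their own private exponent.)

11

Public value = 15^3 (mod 29).
15^1 ≡ 15 (mod 29)
15^2 = (15^1)^2 ≡ 15^2 = 225 ≡ 22 (mod 29)
15^3 = 15^2 · 15^1 ≡ 22 · 15 ≡ 11 (mod 29).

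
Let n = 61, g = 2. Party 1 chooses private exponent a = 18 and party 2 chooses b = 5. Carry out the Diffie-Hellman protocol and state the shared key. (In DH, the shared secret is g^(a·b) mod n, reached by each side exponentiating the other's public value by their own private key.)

60

Party 1 sends A = g^a mod n = 2^18 mod 61.
2^1 ≡ 2 (mod 61)
2^2 = (2^1)^2 ≡ 2^2 = 4 ≡ 4 (mod 61)
2^4 = (2^2)^2 ≡ 4^2 = 16 ≡ 16 (mod 61)
2^8 = (2^4)^2 ≡ 16^2 = 256 ≡ 12 (mod 61)
2^16 = (2^8)^2 ≡ 12^2 = 144 ≡ 22 (mod 61)
2^18 = 2^16 · 2^2 ≡ 22 · 4 ≡ 27 (mod 61).
So A = 27. Party 2 then computes K = A^b mod n = 27^5 mod 61.
27^1 ≡ 27 (mod 61)
27^2 = (27^1)^2 ≡ 27^2 = 729 ≡ 58 (mod 61)
27^4 = (27^2)^2 ≡ 58^2 = 3364 ≡ 9 (mod 61)
27^5 = 27^4 · 27^1 ≡ 9 · 27 ≡ 60 (mod 61).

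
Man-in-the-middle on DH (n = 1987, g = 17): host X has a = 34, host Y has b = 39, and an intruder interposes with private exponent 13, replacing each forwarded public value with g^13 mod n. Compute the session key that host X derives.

Host X receives an intruder's public value M = 17^13 mod 1987 instead of the honest one.
17^1 ≡ 17 (mod 1987)
17^2 = (17^1)^2 ≡ 17^2 = 289 ≡ 289 (mod 1987)
17^4 = (17^2)^2 ≡ 289^2 = 83521 ≡ 67 (mod 1987)
17^8 = (17^4)^2 ≡ 67^2 = 4489 ≡ 515 (mod 1987)
17^13 = 17^8 · 17^4 · 17^1 ≡ 515 · 67 · 17 ≡ 420 (mod 1987).
So M = 420. Host X computes K = M^34 mod 1987.
420^1 ≡ 420 (mod 1987)
420^2 = (420^1)^2 ≡ 420^2 = 176400 ≡ 1544 (mod 1987)
420^4 = (420^2)^2 ≡ 1544^2 = 2383936 ≡ 1523 (mod 1987)
420^8 = (420^4)^2 ≡ 1523^2 = 2319529 ≡ 700 (mod 1987)
420^16 = (420^8)^2 ≡ 700^2 = 490000 ≡ 1198 (mod 1987)
420^32 = (420^16)^2 ≡ 1198^2 = 1435204 ≡ 590 (mod 1987)
420^34 = 420^32 · 420^2 ≡ 590 · 1544 ≡ 914 (mod 1987).

914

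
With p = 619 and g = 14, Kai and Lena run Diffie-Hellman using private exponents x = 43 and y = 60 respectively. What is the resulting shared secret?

Lena sends B = g^y mod p = 14^60 mod 619.
14^1 ≡ 14 (mod 619)
14^2 = (14^1)^2 ≡ 14^2 = 196 ≡ 196 (mod 619)
14^4 = (14^2)^2 ≡ 196^2 = 38416 ≡ 38 (mod 619)
14^8 = (14^4)^2 ≡ 38^2 = 1444 ≡ 206 (mod 619)
14^16 = (14^8)^2 ≡ 206^2 = 42436 ≡ 344 (mod 619)
14^32 = (14^16)^2 ≡ 344^2 = 118336 ≡ 107 (mod 619)
14^60 = 14^32 · 14^16 · 14^8 · 14^4 ≡ 107 · 344 · 206 · 38 ≡ 285 (mod 619).
So B = 285. Kai then computes K = B^x mod p = 285^43 mod 619.
285^1 ≡ 285 (mod 619)
285^2 = (285^1)^2 ≡ 285^2 = 81225 ≡ 136 (mod 619)
285^4 = (285^2)^2 ≡ 136^2 = 18496 ≡ 545 (mod 619)
285^8 = (285^4)^2 ≡ 545^2 = 297025 ≡ 524 (mod 619)
285^16 = (285^8)^2 ≡ 524^2 = 274576 ≡ 359 (mod 619)
285^32 = (285^16)^2 ≡ 359^2 = 128881 ≡ 129 (mod 619)
285^43 = 285^32 · 285^8 · 285^2 · 285^1 ≡ 129 · 524 · 136 · 285 ≡ 87 (mod 619).

87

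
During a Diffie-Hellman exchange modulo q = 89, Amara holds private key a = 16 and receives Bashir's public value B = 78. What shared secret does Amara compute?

39

Shared key K = 78^16 mod 89.
78^1 ≡ 78 (mod 89)
78^2 = (78^1)^2 ≡ 78^2 = 6084 ≡ 32 (mod 89)
78^4 = (78^2)^2 ≡ 32^2 = 1024 ≡ 45 (mod 89)
78^8 = (78^4)^2 ≡ 45^2 = 2025 ≡ 67 (mod 89)
78^16 = (78^8)^2 ≡ 67^2 = 4489 ≡ 39 (mod 89)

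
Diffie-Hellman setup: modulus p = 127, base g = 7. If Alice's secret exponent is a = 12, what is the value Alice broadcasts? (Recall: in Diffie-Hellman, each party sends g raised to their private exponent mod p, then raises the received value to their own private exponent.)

50

Public value = 7^12 (mod 127).
7^1 ≡ 7 (mod 127)
7^2 = (7^1)^2 ≡ 7^2 = 49 ≡ 49 (mod 127)
7^4 = (7^2)^2 ≡ 49^2 = 2401 ≡ 115 (mod 127)
7^8 = (7^4)^2 ≡ 115^2 = 13225 ≡ 17 (mod 127)
7^12 = 7^8 · 7^4 ≡ 17 · 115 ≡ 50 (mod 127).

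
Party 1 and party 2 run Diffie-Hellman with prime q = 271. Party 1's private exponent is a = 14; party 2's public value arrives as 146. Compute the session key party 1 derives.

106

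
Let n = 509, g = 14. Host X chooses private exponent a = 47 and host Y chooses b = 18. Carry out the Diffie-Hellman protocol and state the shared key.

185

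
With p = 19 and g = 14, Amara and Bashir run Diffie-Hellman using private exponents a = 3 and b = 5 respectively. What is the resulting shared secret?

12

Bashir sends B = g^b mod p = 14^5 mod 19.
14^1 ≡ 14 (mod 19)
14^2 = (14^1)^2 ≡ 14^2 = 196 ≡ 6 (mod 19)
14^4 = (14^2)^2 ≡ 6^2 = 36 ≡ 17 (mod 19)
14^5 = 14^4 · 14^1 ≡ 17 · 14 ≡ 10 (mod 19).
So B = 10. Amara then computes K = B^a mod p = 10^3 mod 19.
10^1 ≡ 10 (mod 19)
10^2 = (10^1)^2 ≡ 10^2 = 100 ≡ 5 (mod 19)
10^3 = 10^2 · 10^1 ≡ 5 · 10 ≡ 12 (mod 19).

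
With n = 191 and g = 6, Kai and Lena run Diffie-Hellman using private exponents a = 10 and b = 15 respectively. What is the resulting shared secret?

69

Kai sends A = g^a mod n = 6^10 mod 191.
6^1 ≡ 6 (mod 191)
6^2 = (6^1)^2 ≡ 6^2 = 36 ≡ 36 (mod 191)
6^4 = (6^2)^2 ≡ 36^2 = 1296 ≡ 150 (mod 191)
6^8 = (6^4)^2 ≡ 150^2 = 22500 ≡ 153 (mod 191)
6^10 = 6^8 · 6^2 ≡ 153 · 36 ≡ 160 (mod 191).
So A = 160. Lena then computes K = A^b mod n = 160^15 mod 191.
160^1 ≡ 160 (mod 191)
160^2 = (160^1)^2 ≡ 160^2 = 25600 ≡ 6 (mod 191)
160^4 = (160^2)^2 ≡ 6^2 = 36 ≡ 36 (mod 191)
160^8 = (160^4)^2 ≡ 36^2 = 1296 ≡ 150 (mod 191)
160^15 = 160^8 · 160^4 · 160^2 · 160^1 ≡ 150 · 36 · 6 · 160 ≡ 69 (mod 191).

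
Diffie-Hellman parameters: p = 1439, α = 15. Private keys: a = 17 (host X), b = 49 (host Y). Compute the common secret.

1241

Host Y sends B = α^b mod p = 15^49 mod 1439.
15^1 ≡ 15 (mod 1439)
15^2 = (15^1)^2 ≡ 15^2 = 225 ≡ 225 (mod 1439)
15^4 = (15^2)^2 ≡ 225^2 = 50625 ≡ 260 (mod 1439)
15^8 = (15^4)^2 ≡ 260^2 = 67600 ≡ 1406 (mod 1439)
15^16 = (15^8)^2 ≡ 1406^2 = 1976836 ≡ 1089 (mod 1439)
15^32 = (15^16)^2 ≡ 1089^2 = 1185921 ≡ 185 (mod 1439)
15^49 = 15^32 · 15^16 · 15^1 ≡ 185 · 1089 · 15 ≡ 75 (mod 1439).
So B = 75. Host X then computes K = B^a mod p = 75^17 mod 1439.
75^1 ≡ 75 (mod 1439)
75^2 = (75^1)^2 ≡ 75^2 = 5625 ≡ 1308 (mod 1439)
75^4 = (75^2)^2 ≡ 1308^2 = 1710864 ≡ 1332 (mod 1439)
75^8 = (75^4)^2 ≡ 1332^2 = 1774224 ≡ 1376 (mod 1439)
75^16 = (75^8)^2 ≡ 1376^2 = 1893376 ≡ 1091 (mod 1439)
75^17 = 75^16 · 75^1 ≡ 1091 · 75 ≡ 1241 (mod 1439).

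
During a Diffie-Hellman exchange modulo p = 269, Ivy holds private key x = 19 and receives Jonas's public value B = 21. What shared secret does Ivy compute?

Shared key K = 21^19 mod 269.
21^1 ≡ 21 (mod 269)
21^2 = (21^1)^2 ≡ 21^2 = 441 ≡ 172 (mod 269)
21^4 = (21^2)^2 ≡ 172^2 = 29584 ≡ 263 (mod 269)
21^8 = (21^4)^2 ≡ 263^2 = 69169 ≡ 36 (mod 269)
21^16 = (21^8)^2 ≡ 36^2 = 1296 ≡ 220 (mod 269)
21^19 = 21^16 · 21^2 · 21^1 ≡ 220 · 172 · 21 ≡ 14 (mod 269).

14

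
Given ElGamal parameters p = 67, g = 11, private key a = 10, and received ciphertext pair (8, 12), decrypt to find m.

38

Shared mask s = c₁^a mod p = 8^10 mod 67.
8^1 ≡ 8 (mod 67)
8^2 = (8^1)^2 ≡ 8^2 = 64 ≡ 64 (mod 67)
8^4 = (8^2)^2 ≡ 64^2 = 4096 ≡ 9 (mod 67)
8^8 = (8^4)^2 ≡ 9^2 = 81 ≡ 14 (mod 67)
8^10 = 8^8 · 8^2 ≡ 14 · 64 ≡ 25 (mod 67).
So s = 25; s⁻¹ ≡ 59 (mod 67).
m = c₂ · s⁻¹ mod 67 = 12 · 59 mod 67 = 38.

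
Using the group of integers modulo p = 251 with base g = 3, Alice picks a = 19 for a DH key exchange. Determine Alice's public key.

194

Public value = 3^19 (mod 251).
3^1 ≡ 3 (mod 251)
3^2 = (3^1)^2 ≡ 3^2 = 9 ≡ 9 (mod 251)
3^4 = (3^2)^2 ≡ 9^2 = 81 ≡ 81 (mod 251)
3^8 = (3^4)^2 ≡ 81^2 = 6561 ≡ 35 (mod 251)
3^16 = (3^8)^2 ≡ 35^2 = 1225 ≡ 221 (mod 251)
3^19 = 3^16 · 3^2 · 3^1 ≡ 221 · 9 · 3 ≡ 194 (mod 251).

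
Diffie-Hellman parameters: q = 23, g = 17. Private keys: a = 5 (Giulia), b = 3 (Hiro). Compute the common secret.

Hiro sends B = g^b mod q = 17^3 mod 23.
17^1 ≡ 17 (mod 23)
17^2 = (17^1)^2 ≡ 17^2 = 289 ≡ 13 (mod 23)
17^3 = 17^2 · 17^1 ≡ 13 · 17 ≡ 14 (mod 23).
So B = 14. Giulia then computes K = B^a mod q = 14^5 mod 23.
14^1 ≡ 14 (mod 23)
14^2 = (14^1)^2 ≡ 14^2 = 196 ≡ 12 (mod 23)
14^4 = (14^2)^2 ≡ 12^2 = 144 ≡ 6 (mod 23)
14^5 = 14^4 · 14^1 ≡ 6 · 14 ≡ 15 (mod 23).

15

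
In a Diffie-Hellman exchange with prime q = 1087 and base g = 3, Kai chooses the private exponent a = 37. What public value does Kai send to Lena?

199

Public value = 3^37 mod 1087.
3^1 ≡ 3 (mod 1087)
3^2 = (3^1)^2 ≡ 3^2 = 9 ≡ 9 (mod 1087)
3^4 = (3^2)^2 ≡ 9^2 = 81 ≡ 81 (mod 1087)
3^8 = (3^4)^2 ≡ 81^2 = 6561 ≡ 39 (mod 1087)
3^16 = (3^8)^2 ≡ 39^2 = 1521 ≡ 434 (mod 1087)
3^32 = (3^16)^2 ≡ 434^2 = 188356 ≡ 305 (mod 1087)
3^37 = 3^32 · 3^4 · 3^1 ≡ 305 · 81 · 3 ≡ 199 (mod 1087).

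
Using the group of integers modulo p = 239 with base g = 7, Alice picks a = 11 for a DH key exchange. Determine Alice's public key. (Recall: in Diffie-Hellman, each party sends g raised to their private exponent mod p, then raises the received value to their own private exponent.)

156

Public value = 7^{11} \pmod{239}.
7^1 ≡ 7 (mod 239)
7^2 = (7^1)^2 ≡ 7^2 = 49 ≡ 49 (mod 239)
7^4 = (7^2)^2 ≡ 49^2 = 2401 ≡ 11 (mod 239)
7^8 = (7^4)^2 ≡ 11^2 = 121 ≡ 121 (mod 239)
7^11 = 7^8 · 7^2 · 7^1 ≡ 121 · 49 · 7 ≡ 156 (mod 239).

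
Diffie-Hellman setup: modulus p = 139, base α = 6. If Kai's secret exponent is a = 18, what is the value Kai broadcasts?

Public value = 6^18 mod 139.
6^1 ≡ 6 (mod 139)
6^2 = (6^1)^2 ≡ 6^2 = 36 ≡ 36 (mod 139)
6^4 = (6^2)^2 ≡ 36^2 = 1296 ≡ 45 (mod 139)
6^8 = (6^4)^2 ≡ 45^2 = 2025 ≡ 79 (mod 139)
6^16 = (6^8)^2 ≡ 79^2 = 6241 ≡ 125 (mod 139)
6^18 = 6^16 · 6^2 ≡ 125 · 36 ≡ 52 (mod 139).

52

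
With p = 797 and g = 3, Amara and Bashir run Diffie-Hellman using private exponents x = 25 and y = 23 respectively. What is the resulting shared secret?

Bashir sends B = g^y mod p = 3^23 mod 797.
3^1 ≡ 3 (mod 797)
3^2 = (3^1)^2 ≡ 3^2 = 9 ≡ 9 (mod 797)
3^4 = (3^2)^2 ≡ 9^2 = 81 ≡ 81 (mod 797)
3^8 = (3^4)^2 ≡ 81^2 = 6561 ≡ 185 (mod 797)
3^16 = (3^8)^2 ≡ 185^2 = 34225 ≡ 751 (mod 797)
3^23 = 3^16 · 3^4 · 3^2 · 3^1 ≡ 751 · 81 · 9 · 3 ≡ 617 (mod 797).
So B = 617. Amara then computes K = B^x mod p = 617^25 mod 797.
617^1 ≡ 617 (mod 797)
617^2 = (617^1)^2 ≡ 617^2 = 380689 ≡ 520 (mod 797)
617^4 = (617^2)^2 ≡ 520^2 = 270400 ≡ 217 (mod 797)
617^8 = (617^4)^2 ≡ 217^2 = 47089 ≡ 66 (mod 797)
617^16 = (617^8)^2 ≡ 66^2 = 4356 ≡ 371 (mod 797)
617^25 = 617^16 · 617^8 · 617^1 ≡ 371 · 66 · 617 ≡ 727 (mod 797).

727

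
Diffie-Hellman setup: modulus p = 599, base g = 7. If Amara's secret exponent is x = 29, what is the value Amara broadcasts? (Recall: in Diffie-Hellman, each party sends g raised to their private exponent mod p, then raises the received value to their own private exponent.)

Public value = 7^29 (mod 599).
7^1 ≡ 7 (mod 599)
7^2 = (7^1)^2 ≡ 7^2 = 49 ≡ 49 (mod 599)
7^4 = (7^2)^2 ≡ 49^2 = 2401 ≡ 5 (mod 599)
7^8 = (7^4)^2 ≡ 5^2 = 25 ≡ 25 (mod 599)
7^16 = (7^8)^2 ≡ 25^2 = 625 ≡ 26 (mod 599)
7^29 = 7^16 · 7^8 · 7^4 · 7^1 ≡ 26 · 25 · 5 · 7 ≡ 587 (mod 599).

587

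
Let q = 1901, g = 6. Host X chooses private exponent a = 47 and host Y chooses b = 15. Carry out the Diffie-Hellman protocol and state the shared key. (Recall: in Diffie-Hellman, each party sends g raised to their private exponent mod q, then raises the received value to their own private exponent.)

Host X sends A = g^a mod q = 6^47 mod 1901.
6^1 ≡ 6 (mod 1901)
6^2 = (6^1)^2 ≡ 6^2 = 36 ≡ 36 (mod 1901)
6^4 = (6^2)^2 ≡ 36^2 = 1296 ≡ 1296 (mod 1901)
6^8 = (6^4)^2 ≡ 1296^2 = 1679616 ≡ 1033 (mod 1901)
6^16 = (6^8)^2 ≡ 1033^2 = 1067089 ≡ 628 (mod 1901)
6^32 = (6^16)^2 ≡ 628^2 = 394384 ≡ 877 (mod 1901)
6^47 = 6^32 · 6^8 · 6^4 · 6^2 · 6^1 ≡ 877 · 1033 · 1296 · 36 · 6 ≡ 1812 (mod 1901).
So A = 1812. Host Y then computes K = A^b mod q = 1812^15 mod 1901.
1812^1 ≡ 1812 (mod 1901)
1812^2 = (1812^1)^2 ≡ 1812^2 = 3283344 ≡ 317 (mod 1901)
1812^4 = (1812^2)^2 ≡ 317^2 = 100489 ≡ 1637 (mod 1901)
1812^8 = (1812^4)^2 ≡ 1637^2 = 2679769 ≡ 1260 (mod 1901)
1812^15 = 1812^8 · 1812^4 · 1812^2 · 1812^1 ≡ 1260 · 1637 · 317 · 1812 ≡ 1065 (mod 1901).

1065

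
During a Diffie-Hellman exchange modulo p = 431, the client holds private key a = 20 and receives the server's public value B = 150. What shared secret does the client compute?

Shared key K = 150^20 mod 431.
150^1 ≡ 150 (mod 431)
150^2 = (150^1)^2 ≡ 150^2 = 22500 ≡ 88 (mod 431)
150^4 = (150^2)^2 ≡ 88^2 = 7744 ≡ 417 (mod 431)
150^8 = (150^4)^2 ≡ 417^2 = 173889 ≡ 196 (mod 431)
150^16 = (150^8)^2 ≡ 196^2 = 38416 ≡ 57 (mod 431)
150^20 = 150^16 · 150^4 ≡ 57 · 417 ≡ 64 (mod 431).

64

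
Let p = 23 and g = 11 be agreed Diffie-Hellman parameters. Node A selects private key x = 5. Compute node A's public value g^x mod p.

5

Public value = 11^5 mod 23.
11^1 ≡ 11 (mod 23)
11^2 = (11^1)^2 ≡ 11^2 = 121 ≡ 6 (mod 23)
11^4 = (11^2)^2 ≡ 6^2 = 36 ≡ 13 (mod 23)
11^5 = 11^4 · 11^1 ≡ 13 · 11 ≡ 5 (mod 23).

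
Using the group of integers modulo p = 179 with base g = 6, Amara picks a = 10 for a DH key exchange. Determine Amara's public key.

Public value = 6^{10} \pmod{179}.
6^1 ≡ 6 (mod 179)
6^2 = (6^1)^2 ≡ 6^2 = 36 ≡ 36 (mod 179)
6^4 = (6^2)^2 ≡ 36^2 = 1296 ≡ 43 (mod 179)
6^8 = (6^4)^2 ≡ 43^2 = 1849 ≡ 59 (mod 179)
6^10 = 6^8 · 6^2 ≡ 59 · 36 ≡ 155 (mod 179).

155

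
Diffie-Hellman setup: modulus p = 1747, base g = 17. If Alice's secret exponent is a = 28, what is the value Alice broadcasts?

Public value = 17^{28} \pmod{1747}.
17^1 ≡ 17 (mod 1747)
17^2 = (17^1)^2 ≡ 17^2 = 289 ≡ 289 (mod 1747)
17^4 = (17^2)^2 ≡ 289^2 = 83521 ≡ 1412 (mod 1747)
17^8 = (17^4)^2 ≡ 1412^2 = 1993744 ≡ 417 (mod 1747)
17^16 = (17^8)^2 ≡ 417^2 = 173889 ≡ 936 (mod 1747)
17^28 = 17^16 · 17^8 · 17^4 ≡ 936 · 417 · 1412 ≡ 1442 (mod 1747).

1442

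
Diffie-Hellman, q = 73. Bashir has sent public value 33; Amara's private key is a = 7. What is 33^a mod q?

Shared key K = 33^7 mod 73.
33^1 ≡ 33 (mod 73)
33^2 = (33^1)^2 ≡ 33^2 = 1089 ≡ 67 (mod 73)
33^4 = (33^2)^2 ≡ 67^2 = 4489 ≡ 36 (mod 73)
33^7 = 33^4 · 33^2 · 33^1 ≡ 36 · 67 · 33 ≡ 26 (mod 73).

26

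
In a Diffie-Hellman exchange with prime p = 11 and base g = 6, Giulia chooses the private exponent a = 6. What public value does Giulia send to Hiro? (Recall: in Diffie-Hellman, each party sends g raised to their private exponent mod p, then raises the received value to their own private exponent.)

5

Public value = 6^6 mod 11.
6^1 ≡ 6 (mod 11)
6^2 = (6^1)^2 ≡ 6^2 = 36 ≡ 3 (mod 11)
6^4 = (6^2)^2 ≡ 3^2 = 9 ≡ 9 (mod 11)
6^6 = 6^4 · 6^2 ≡ 9 · 3 ≡ 5 (mod 11).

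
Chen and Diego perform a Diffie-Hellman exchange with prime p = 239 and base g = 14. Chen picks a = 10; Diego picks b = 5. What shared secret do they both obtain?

Chen sends A = g^a mod p = 14^10 mod 239.
14^1 ≡ 14 (mod 239)
14^2 = (14^1)^2 ≡ 14^2 = 196 ≡ 196 (mod 239)
14^4 = (14^2)^2 ≡ 196^2 = 38416 ≡ 176 (mod 239)
14^8 = (14^4)^2 ≡ 176^2 = 30976 ≡ 145 (mod 239)
14^10 = 14^8 · 14^2 ≡ 145 · 196 ≡ 218 (mod 239).
So A = 218. Diego then computes K = A^b mod p = 218^5 mod 239.
218^1 ≡ 218 (mod 239)
218^2 = (218^1)^2 ≡ 218^2 = 47524 ≡ 202 (mod 239)
218^4 = (218^2)^2 ≡ 202^2 = 40804 ≡ 174 (mod 239)
218^5 = 218^4 · 218^1 ≡ 174 · 218 ≡ 170 (mod 239).

170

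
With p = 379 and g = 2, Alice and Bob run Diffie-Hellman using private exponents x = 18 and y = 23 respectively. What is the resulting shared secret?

Alice sends A = g^x mod p = 2^18 mod 379.
2^1 ≡ 2 (mod 379)
2^2 = (2^1)^2 ≡ 2^2 = 4 ≡ 4 (mod 379)
2^4 = (2^2)^2 ≡ 4^2 = 16 ≡ 16 (mod 379)
2^8 = (2^4)^2 ≡ 16^2 = 256 ≡ 256 (mod 379)
2^16 = (2^8)^2 ≡ 256^2 = 65536 ≡ 348 (mod 379)
2^18 = 2^16 · 2^2 ≡ 348 · 4 ≡ 255 (mod 379).
So A = 255. Bob then computes K = A^y mod p = 255^23 mod 379.
255^1 ≡ 255 (mod 379)
255^2 = (255^1)^2 ≡ 255^2 = 65025 ≡ 216 (mod 379)
255^4 = (255^2)^2 ≡ 216^2 = 46656 ≡ 39 (mod 379)
255^8 = (255^4)^2 ≡ 39^2 = 1521 ≡ 5 (mod 379)
255^16 = (255^8)^2 ≡ 5^2 = 25 ≡ 25 (mod 379)
255^23 = 255^16 · 255^4 · 255^2 · 255^1 ≡ 25 · 39 · 216 · 255 ≡ 216 (mod 379).

216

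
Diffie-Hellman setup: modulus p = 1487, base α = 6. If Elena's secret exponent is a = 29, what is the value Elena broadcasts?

878

Public value = 6^29 mod 1487.
6^1 ≡ 6 (mod 1487)
6^2 = (6^1)^2 ≡ 6^2 = 36 ≡ 36 (mod 1487)
6^4 = (6^2)^2 ≡ 36^2 = 1296 ≡ 1296 (mod 1487)
6^8 = (6^4)^2 ≡ 1296^2 = 1679616 ≡ 793 (mod 1487)
6^16 = (6^8)^2 ≡ 793^2 = 628849 ≡ 1335 (mod 1487)
6^29 = 6^16 · 6^8 · 6^4 · 6^1 ≡ 1335 · 793 · 1296 · 6 ≡ 878 (mod 1487).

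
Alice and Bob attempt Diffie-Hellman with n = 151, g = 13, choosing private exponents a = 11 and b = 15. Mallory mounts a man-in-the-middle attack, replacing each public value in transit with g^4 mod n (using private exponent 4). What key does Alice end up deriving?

88

Alice receives Mallory's public value M = 13^4 mod 151 instead of the honest one.
13^1 ≡ 13 (mod 151)
13^2 = (13^1)^2 ≡ 13^2 = 169 ≡ 18 (mod 151)
13^4 = (13^2)^2 ≡ 18^2 = 324 ≡ 22 (mod 151)
So M = 22. Alice computes K = M^11 mod 151.
22^1 ≡ 22 (mod 151)
22^2 = (22^1)^2 ≡ 22^2 = 484 ≡ 31 (mod 151)
22^4 = (22^2)^2 ≡ 31^2 = 961 ≡ 55 (mod 151)
22^8 = (22^4)^2 ≡ 55^2 = 3025 ≡ 5 (mod 151)
22^11 = 22^8 · 22^2 · 22^1 ≡ 5 · 31 · 22 ≡ 88 (mod 151).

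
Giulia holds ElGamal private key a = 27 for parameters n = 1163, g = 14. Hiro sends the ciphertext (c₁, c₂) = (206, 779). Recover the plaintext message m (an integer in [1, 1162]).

Shared mask s = c₁^a mod n = 206^27 mod 1163.
206^1 ≡ 206 (mod 1163)
206^2 = (206^1)^2 ≡ 206^2 = 42436 ≡ 568 (mod 1163)
206^4 = (206^2)^2 ≡ 568^2 = 322624 ≡ 473 (mod 1163)
206^8 = (206^4)^2 ≡ 473^2 = 223729 ≡ 433 (mod 1163)
206^16 = (206^8)^2 ≡ 433^2 = 187489 ≡ 246 (mod 1163)
206^27 = 206^16 · 206^8 · 206^2 · 206^1 ≡ 246 · 433 · 568 · 206 ≡ 9 (mod 1163).
So s = 9; s⁻¹ ≡ 517 (mod 1163).
m = c₂ · s⁻¹ mod 1163 = 779 · 517 mod 1163 = 345.

345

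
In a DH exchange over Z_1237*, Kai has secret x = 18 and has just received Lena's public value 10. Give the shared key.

Shared key K = 10^18 mod 1237.
10^1 ≡ 10 (mod 1237)
10^2 = (10^1)^2 ≡ 10^2 = 100 ≡ 100 (mod 1237)
10^4 = (10^2)^2 ≡ 100^2 = 10000 ≡ 104 (mod 1237)
10^8 = (10^4)^2 ≡ 104^2 = 10816 ≡ 920 (mod 1237)
10^16 = (10^8)^2 ≡ 920^2 = 846400 ≡ 292 (mod 1237)
10^18 = 10^16 · 10^2 ≡ 292 · 100 ≡ 749 (mod 1237).

749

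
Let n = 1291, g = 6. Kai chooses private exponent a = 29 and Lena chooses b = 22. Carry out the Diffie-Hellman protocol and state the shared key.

Lena sends B = g^b mod n = 6^22 mod 1291.
6^1 ≡ 6 (mod 1291)
6^2 = (6^1)^2 ≡ 6^2 = 36 ≡ 36 (mod 1291)
6^4 = (6^2)^2 ≡ 36^2 = 1296 ≡ 5 (mod 1291)
6^8 = (6^4)^2 ≡ 5^2 = 25 ≡ 25 (mod 1291)
6^16 = (6^8)^2 ≡ 25^2 = 625 ≡ 625 (mod 1291)
6^22 = 6^16 · 6^4 · 6^2 ≡ 625 · 5 · 36 ≡ 183 (mod 1291).
So B = 183. Kai then computes K = B^a mod n = 183^29 mod 1291.
183^1 ≡ 183 (mod 1291)
183^2 = (183^1)^2 ≡ 183^2 = 33489 ≡ 1214 (mod 1291)
183^4 = (183^2)^2 ≡ 1214^2 = 1473796 ≡ 765 (mod 1291)
183^8 = (183^4)^2 ≡ 765^2 = 585225 ≡ 402 (mod 1291)
183^16 = (183^8)^2 ≡ 402^2 = 161604 ≡ 229 (mod 1291)
183^29 = 183^16 · 183^8 · 183^4 · 183^1 ≡ 229 · 402 · 765 · 183 ≡ 465 (mod 1291).

465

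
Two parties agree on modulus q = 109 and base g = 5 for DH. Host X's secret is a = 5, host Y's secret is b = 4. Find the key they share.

35

Host Y sends B = g^b mod q = 5^4 mod 109.
5^1 ≡ 5 (mod 109)
5^2 = (5^1)^2 ≡ 5^2 = 25 ≡ 25 (mod 109)
5^4 = (5^2)^2 ≡ 25^2 = 625 ≡ 80 (mod 109)
So B = 80. Host X then computes K = B^a mod q = 80^5 mod 109.
80^1 ≡ 80 (mod 109)
80^2 = (80^1)^2 ≡ 80^2 = 6400 ≡ 78 (mod 109)
80^4 = (80^2)^2 ≡ 78^2 = 6084 ≡ 89 (mod 109)
80^5 = 80^4 · 80^1 ≡ 89 · 80 ≡ 35 (mod 109).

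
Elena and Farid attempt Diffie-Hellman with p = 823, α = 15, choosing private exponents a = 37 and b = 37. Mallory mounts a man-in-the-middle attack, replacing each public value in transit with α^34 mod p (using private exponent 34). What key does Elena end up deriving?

264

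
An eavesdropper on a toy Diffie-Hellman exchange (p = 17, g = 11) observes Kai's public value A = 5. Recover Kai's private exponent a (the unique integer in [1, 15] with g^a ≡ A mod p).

3

Try successive powers of 11 modulo 17:
11^1 ≡ 11
11^2 ≡ 2
11^3 ≡ 5
Found: a = 3.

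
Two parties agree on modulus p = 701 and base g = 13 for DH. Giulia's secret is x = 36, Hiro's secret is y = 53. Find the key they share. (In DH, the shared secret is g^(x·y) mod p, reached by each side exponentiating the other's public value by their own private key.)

Giulia sends A = g^x mod p = 13^36 mod 701.
13^1 ≡ 13 (mod 701)
13^2 = (13^1)^2 ≡ 13^2 = 169 ≡ 169 (mod 701)
13^4 = (13^2)^2 ≡ 169^2 = 28561 ≡ 521 (mod 701)
13^8 = (13^4)^2 ≡ 521^2 = 271441 ≡ 154 (mod 701)
13^16 = (13^8)^2 ≡ 154^2 = 23716 ≡ 583 (mod 701)
13^32 = (13^16)^2 ≡ 583^2 = 339889 ≡ 605 (mod 701)
13^36 = 13^32 · 13^4 ≡ 605 · 521 ≡ 456 (mod 701).
So A = 456. Hiro then computes K = A^y mod p = 456^53 mod 701.
456^1 ≡ 456 (mod 701)
456^2 = (456^1)^2 ≡ 456^2 = 207936 ≡ 440 (mod 701)
456^4 = (456^2)^2 ≡ 440^2 = 193600 ≡ 124 (mod 701)
456^8 = (456^4)^2 ≡ 124^2 = 15376 ≡ 655 (mod 701)
456^16 = (456^8)^2 ≡ 655^2 = 429025 ≡ 13 (mod 701)
456^32 = (456^16)^2 ≡ 13^2 = 169 ≡ 169 (mod 701)
456^53 = 456^32 · 456^16 · 456^4 · 456^1 ≡ 169 · 13 · 124 · 456 ≡ 154 (mod 701).

154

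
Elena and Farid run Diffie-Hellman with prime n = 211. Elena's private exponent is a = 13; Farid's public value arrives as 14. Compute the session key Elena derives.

14

Shared key K = 14^13 mod 211.
14^1 ≡ 14 (mod 211)
14^2 = (14^1)^2 ≡ 14^2 = 196 ≡ 196 (mod 211)
14^4 = (14^2)^2 ≡ 196^2 = 38416 ≡ 14 (mod 211)
14^8 = (14^4)^2 ≡ 14^2 = 196 ≡ 196 (mod 211)
14^13 = 14^8 · 14^4 · 14^1 ≡ 196 · 14 · 14 ≡ 14 (mod 211).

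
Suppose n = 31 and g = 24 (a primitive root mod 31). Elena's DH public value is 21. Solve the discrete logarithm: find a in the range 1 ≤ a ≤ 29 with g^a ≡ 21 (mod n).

Try successive powers of 24 modulo 31:
24^1 ≡ 24
24^2 ≡ 18
24^3 ≡ 29
24^4 ≡ 14
24^5 ≡ 26
24^6 ≡ 4
24^7 ≡ 3
24^8 ≡ 10
24^9 ≡ 23
24^10 ≡ 25
24^11 ≡ 11
24^12 ≡ 16
24^13 ≡ 12
24^14 ≡ 9
24^15 ≡ 30
24^16 ≡ 7
24^17 ≡ 13
24^18 ≡ 2
24^19 ≡ 17
24^20 ≡ 5
24^21 ≡ 27
24^22 ≡ 28
24^23 ≡ 21
Found: a = 23.

23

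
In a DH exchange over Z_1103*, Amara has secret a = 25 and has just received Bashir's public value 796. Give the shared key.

Shared key K = 796^25 mod 1103.
796^1 ≡ 796 (mod 1103)
796^2 = (796^1)^2 ≡ 796^2 = 633616 ≡ 494 (mod 1103)
796^4 = (796^2)^2 ≡ 494^2 = 244036 ≡ 273 (mod 1103)
796^8 = (796^4)^2 ≡ 273^2 = 74529 ≡ 628 (mod 1103)
796^16 = (796^8)^2 ≡ 628^2 = 394384 ≡ 613 (mod 1103)
796^25 = 796^16 · 796^8 · 796^1 ≡ 613 · 628 · 796 ≡ 296 (mod 1103).

296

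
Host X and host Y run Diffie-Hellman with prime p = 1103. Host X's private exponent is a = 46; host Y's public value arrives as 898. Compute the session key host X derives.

3

Shared key K = 898^46 mod 1103.
898^1 ≡ 898 (mod 1103)
898^2 = (898^1)^2 ≡ 898^2 = 806404 ≡ 111 (mod 1103)
898^4 = (898^2)^2 ≡ 111^2 = 12321 ≡ 188 (mod 1103)
898^8 = (898^4)^2 ≡ 188^2 = 35344 ≡ 48 (mod 1103)
898^16 = (898^8)^2 ≡ 48^2 = 2304 ≡ 98 (mod 1103)
898^32 = (898^16)^2 ≡ 98^2 = 9604 ≡ 780 (mod 1103)
898^46 = 898^32 · 898^8 · 898^4 · 898^2 ≡ 780 · 48 · 188 · 111 ≡ 3 (mod 1103).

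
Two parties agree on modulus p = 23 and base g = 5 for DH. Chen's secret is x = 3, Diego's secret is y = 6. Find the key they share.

Chen sends A = g^x mod p = 5^3 mod 23.
5^1 ≡ 5 (mod 23)
5^2 = (5^1)^2 ≡ 5^2 = 25 ≡ 2 (mod 23)
5^3 = 5^2 · 5^1 ≡ 2 · 5 ≡ 10 (mod 23).
So A = 10. Diego then computes K = A^y mod p = 10^6 mod 23.
10^1 ≡ 10 (mod 23)
10^2 = (10^1)^2 ≡ 10^2 = 100 ≡ 8 (mod 23)
10^4 = (10^2)^2 ≡ 8^2 = 64 ≡ 18 (mod 23)
10^6 = 10^4 · 10^2 ≡ 18 · 8 ≡ 6 (mod 23).

6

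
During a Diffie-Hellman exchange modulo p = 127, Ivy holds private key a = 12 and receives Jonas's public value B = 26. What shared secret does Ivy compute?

Shared key K = 26^12 mod 127.
26^1 ≡ 26 (mod 127)
26^2 = (26^1)^2 ≡ 26^2 = 676 ≡ 41 (mod 127)
26^4 = (26^2)^2 ≡ 41^2 = 1681 ≡ 30 (mod 127)
26^8 = (26^4)^2 ≡ 30^2 = 900 ≡ 11 (mod 127)
26^12 = 26^8 · 26^4 ≡ 11 · 30 ≡ 76 (mod 127).

76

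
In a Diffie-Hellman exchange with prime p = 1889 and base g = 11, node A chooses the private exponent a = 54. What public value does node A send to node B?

Public value = 11^54 (mod 1889).
11^1 ≡ 11 (mod 1889)
11^2 = (11^1)^2 ≡ 11^2 = 121 ≡ 121 (mod 1889)
11^4 = (11^2)^2 ≡ 121^2 = 14641 ≡ 1418 (mod 1889)
11^8 = (11^4)^2 ≡ 1418^2 = 2010724 ≡ 828 (mod 1889)
11^16 = (11^8)^2 ≡ 828^2 = 685584 ≡ 1766 (mod 1889)
11^32 = (11^16)^2 ≡ 1766^2 = 3118756 ≡ 17 (mod 1889)
11^54 = 11^32 · 11^16 · 11^4 · 11^2 ≡ 17 · 1766 · 1418 · 121 ≡ 616 (mod 1889).

616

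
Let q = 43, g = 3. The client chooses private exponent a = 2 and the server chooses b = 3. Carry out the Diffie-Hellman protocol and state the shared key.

41

The client sends A = g^a mod q = 3^2 mod 43.
3^1 ≡ 3 (mod 43)
3^2 = (3^1)^2 ≡ 3^2 = 9 ≡ 9 (mod 43)
So A = 9. The server then computes K = A^b mod q = 9^3 mod 43.
9^1 ≡ 9 (mod 43)
9^2 = (9^1)^2 ≡ 9^2 = 81 ≡ 38 (mod 43)
9^3 = 9^2 · 9^1 ≡ 38 · 9 ≡ 41 (mod 43).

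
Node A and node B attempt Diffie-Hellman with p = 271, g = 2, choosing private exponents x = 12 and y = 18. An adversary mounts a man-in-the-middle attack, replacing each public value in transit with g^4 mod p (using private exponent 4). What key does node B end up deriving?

90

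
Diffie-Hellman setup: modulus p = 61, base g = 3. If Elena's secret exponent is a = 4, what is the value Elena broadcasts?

20

Public value = 3^4 (mod 61).
3^1 ≡ 3 (mod 61)
3^2 = (3^1)^2 ≡ 3^2 = 9 ≡ 9 (mod 61)
3^4 = (3^2)^2 ≡ 9^2 = 81 ≡ 20 (mod 61)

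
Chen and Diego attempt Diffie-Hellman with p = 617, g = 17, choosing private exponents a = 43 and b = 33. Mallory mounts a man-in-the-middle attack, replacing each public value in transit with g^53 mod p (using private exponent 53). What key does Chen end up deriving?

92

Chen receives Mallory's public value M = 17^53 mod 617 instead of the honest one.
17^1 ≡ 17 (mod 617)
17^2 = (17^1)^2 ≡ 17^2 = 289 ≡ 289 (mod 617)
17^4 = (17^2)^2 ≡ 289^2 = 83521 ≡ 226 (mod 617)
17^8 = (17^4)^2 ≡ 226^2 = 51076 ≡ 482 (mod 617)
17^16 = (17^8)^2 ≡ 482^2 = 232324 ≡ 332 (mod 617)
17^32 = (17^16)^2 ≡ 332^2 = 110224 ≡ 398 (mod 617)
17^53 = 17^32 · 17^16 · 17^4 · 17^1 ≡ 398 · 332 · 226 · 17 ≡ 146 (mod 617).
So M = 146. Chen computes K = M^43 mod 617.
146^1 ≡ 146 (mod 617)
146^2 = (146^1)^2 ≡ 146^2 = 21316 ≡ 338 (mod 617)
146^4 = (146^2)^2 ≡ 338^2 = 114244 ≡ 99 (mod 617)
146^8 = (146^4)^2 ≡ 99^2 = 9801 ≡ 546 (mod 617)
146^16 = (146^8)^2 ≡ 546^2 = 298116 ≡ 105 (mod 617)
146^32 = (146^16)^2 ≡ 105^2 = 11025 ≡ 536 (mod 617)
146^43 = 146^32 · 146^8 · 146^2 · 146^1 ≡ 536 · 546 · 338 · 146 ≡ 92 (mod 617).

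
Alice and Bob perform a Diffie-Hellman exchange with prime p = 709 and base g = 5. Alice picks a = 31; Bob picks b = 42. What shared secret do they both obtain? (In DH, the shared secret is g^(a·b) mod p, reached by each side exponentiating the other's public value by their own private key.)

75

Alice sends A = g^a mod p = 5^31 mod 709.
5^1 ≡ 5 (mod 709)
5^2 = (5^1)^2 ≡ 5^2 = 25 ≡ 25 (mod 709)
5^4 = (5^2)^2 ≡ 25^2 = 625 ≡ 625 (mod 709)
5^8 = (5^4)^2 ≡ 625^2 = 390625 ≡ 675 (mod 709)
5^16 = (5^8)^2 ≡ 675^2 = 455625 ≡ 447 (mod 709)
5^31 = 5^16 · 5^8 · 5^4 · 5^2 · 5^1 ≡ 447 · 675 · 625 · 25 · 5 ≡ 116 (mod 709).
So A = 116. Bob then computes K = A^b mod p = 116^42 mod 709.
116^1 ≡ 116 (mod 709)
116^2 = (116^1)^2 ≡ 116^2 = 13456 ≡ 694 (mod 709)
116^4 = (116^2)^2 ≡ 694^2 = 481636 ≡ 225 (mod 709)
116^8 = (116^4)^2 ≡ 225^2 = 50625 ≡ 286 (mod 709)
116^16 = (116^8)^2 ≡ 286^2 = 81796 ≡ 261 (mod 709)
116^32 = (116^16)^2 ≡ 261^2 = 68121 ≡ 57 (mod 709)
116^42 = 116^32 · 116^8 · 116^2 ≡ 57 · 286 · 694 ≡ 75 (mod 709).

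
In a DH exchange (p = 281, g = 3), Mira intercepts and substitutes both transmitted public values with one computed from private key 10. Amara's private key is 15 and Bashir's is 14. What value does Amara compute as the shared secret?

Amara receives Mira's public value M = 3^10 mod 281 instead of the honest one.
3^1 ≡ 3 (mod 281)
3^2 = (3^1)^2 ≡ 3^2 = 9 ≡ 9 (mod 281)
3^4 = (3^2)^2 ≡ 9^2 = 81 ≡ 81 (mod 281)
3^8 = (3^4)^2 ≡ 81^2 = 6561 ≡ 98 (mod 281)
3^10 = 3^8 · 3^2 ≡ 98 · 9 ≡ 39 (mod 281).
So M = 39. Amara computes K = M^15 mod 281.
39^1 ≡ 39 (mod 281)
39^2 = (39^1)^2 ≡ 39^2 = 1521 ≡ 116 (mod 281)
39^4 = (39^2)^2 ≡ 116^2 = 13456 ≡ 249 (mod 281)
39^8 = (39^4)^2 ≡ 249^2 = 62001 ≡ 181 (mod 281)
39^15 = 39^8 · 39^4 · 39^2 · 39^1 ≡ 181 · 249 · 116 · 39 ≡ 242 (mod 281).

242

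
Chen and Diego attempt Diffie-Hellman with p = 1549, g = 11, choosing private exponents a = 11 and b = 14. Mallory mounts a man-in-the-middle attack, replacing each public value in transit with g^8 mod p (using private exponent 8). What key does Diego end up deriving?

1409

Diego receives Mallory's public value M = 11^8 mod 1549 instead of the honest one.
11^1 ≡ 11 (mod 1549)
11^2 = (11^1)^2 ≡ 11^2 = 121 ≡ 121 (mod 1549)
11^4 = (11^2)^2 ≡ 121^2 = 14641 ≡ 700 (mod 1549)
11^8 = (11^4)^2 ≡ 700^2 = 490000 ≡ 516 (mod 1549)
So M = 516. Diego computes K = M^14 mod 1549.
516^1 ≡ 516 (mod 1549)
516^2 = (516^1)^2 ≡ 516^2 = 266256 ≡ 1377 (mod 1549)
516^4 = (516^2)^2 ≡ 1377^2 = 1896129 ≡ 153 (mod 1549)
516^8 = (516^4)^2 ≡ 153^2 = 23409 ≡ 174 (mod 1549)
516^14 = 516^8 · 516^4 · 516^2 ≡ 174 · 153 · 1377 ≡ 1409 (mod 1549).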